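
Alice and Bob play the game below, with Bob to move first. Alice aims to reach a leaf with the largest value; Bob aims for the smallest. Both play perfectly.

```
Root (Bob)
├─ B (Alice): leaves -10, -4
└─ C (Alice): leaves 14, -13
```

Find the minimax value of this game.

B (Alice): max(-10, -4) = -4
C (Alice): max(14, -13) = 14
Root (Bob): min(-4, 14) = -4

-4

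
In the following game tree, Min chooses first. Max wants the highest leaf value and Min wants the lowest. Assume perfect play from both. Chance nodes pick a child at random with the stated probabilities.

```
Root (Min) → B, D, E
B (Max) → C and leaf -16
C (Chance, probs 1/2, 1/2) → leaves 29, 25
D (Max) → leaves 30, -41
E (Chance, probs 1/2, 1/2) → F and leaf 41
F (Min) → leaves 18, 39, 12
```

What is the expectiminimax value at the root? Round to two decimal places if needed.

C (Chance): 1/2·29 + 1/2·25 = 27
B (Max): max(27, -16) = 27
D (Max): max(30, -41) = 30
F (Min): min(18, 39, 12) = 12
E (Chance): 1/2·12 + 1/2·41 = 26.5
Root (Min): min(27, 30, 26.5) = 26.5

26.5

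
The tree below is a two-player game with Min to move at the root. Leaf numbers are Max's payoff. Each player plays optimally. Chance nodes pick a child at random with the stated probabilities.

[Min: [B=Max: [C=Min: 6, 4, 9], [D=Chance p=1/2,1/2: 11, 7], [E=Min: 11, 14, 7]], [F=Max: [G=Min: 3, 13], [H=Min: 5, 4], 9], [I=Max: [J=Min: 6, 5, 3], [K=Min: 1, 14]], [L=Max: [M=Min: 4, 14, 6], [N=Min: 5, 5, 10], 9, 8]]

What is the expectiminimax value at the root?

3

C (Min): min(6, 4, 9) = 4
D (Chance): 1/2·11 + 1/2·7 = 9
E (Min): min(11, 14, 7) = 7
B (Max): max(4, 9, 7) = 9
G (Min): min(3, 13) = 3
H (Min): min(5, 4) = 4
F (Max): max(3, 4, 9) = 9
J (Min): min(6, 5, 3) = 3
K (Min): min(1, 14) = 1
I (Max): max(3, 1) = 3
M (Min): min(4, 14, 6) = 4
N (Min): min(5, 5, 10) = 5
L (Max): max(4, 5, 9, 8) = 9
Root (Min): min(9, 9, 3, 9) = 3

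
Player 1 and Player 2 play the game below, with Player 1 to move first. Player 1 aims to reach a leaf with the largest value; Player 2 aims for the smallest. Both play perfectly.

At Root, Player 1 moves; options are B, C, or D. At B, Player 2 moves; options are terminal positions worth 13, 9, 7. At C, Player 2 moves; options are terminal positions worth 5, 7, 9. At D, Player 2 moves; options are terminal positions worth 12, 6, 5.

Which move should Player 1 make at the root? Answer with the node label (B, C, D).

B

B (Player 2): min(13, 9, 7) = 7
C (Player 2): min(5, 7, 9) = 5
D (Player 2): min(12, 6, 5) = 5
Root (Player 1): max(7, 5, 5) = 7
Player 1 picks the child with the highest value: B (value 7).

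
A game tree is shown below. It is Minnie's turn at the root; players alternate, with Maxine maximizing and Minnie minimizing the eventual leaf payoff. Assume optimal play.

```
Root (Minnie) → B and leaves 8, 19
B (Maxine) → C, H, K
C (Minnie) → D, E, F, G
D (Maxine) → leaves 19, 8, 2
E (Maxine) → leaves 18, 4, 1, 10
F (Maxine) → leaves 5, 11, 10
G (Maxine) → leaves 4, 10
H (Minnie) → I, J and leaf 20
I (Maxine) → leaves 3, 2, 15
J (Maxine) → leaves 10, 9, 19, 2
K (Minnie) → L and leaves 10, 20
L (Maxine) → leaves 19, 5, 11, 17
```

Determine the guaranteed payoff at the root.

D (Maxine): max(19, 8, 2) = 19
E (Maxine): max(18, 4, 1, 10) = 18
F (Maxine): max(5, 11, 10) = 11
G (Maxine): max(4, 10) = 10
C (Minnie): min(19, 18, 11, 10) = 10
I (Maxine): max(3, 2, 15) = 15
J (Maxine): max(10, 9, 19, 2) = 19
H (Minnie): min(15, 19, 20) = 15
L (Maxine): max(19, 5, 11, 17) = 19
K (Minnie): min(19, 10, 20) = 10
B (Maxine): max(10, 15, 10) = 15
Root (Minnie): min(15, 8, 19) = 8

8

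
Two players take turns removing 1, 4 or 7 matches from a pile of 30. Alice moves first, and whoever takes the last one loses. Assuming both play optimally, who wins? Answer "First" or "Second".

Mark each pile size as W (mover wins) or L (mover loses):
i:   0  1  2  3  4  5  6  7  8  9 10 11 12 13 14 15 16 17 18 19 20 21 22 23 24 25 26 27 28 29 30
     W  L  W  L  W  W  L  W  W  L  W  L  W  W  L  W  W  L  W  L  W  W  L  W  W  L  W  L  W  W  L
Position 30 is L, so the second player wins.

Second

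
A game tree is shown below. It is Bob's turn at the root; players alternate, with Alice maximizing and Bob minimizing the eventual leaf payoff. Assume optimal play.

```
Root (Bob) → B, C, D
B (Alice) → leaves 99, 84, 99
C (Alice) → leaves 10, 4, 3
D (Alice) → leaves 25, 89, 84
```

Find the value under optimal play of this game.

10

B (Alice): max(99, 84, 99) = 99
C (Alice): max(10, 4, 3) = 10
D (Alice): max(25, 89, 84) = 89
Root (Bob): min(99, 10, 89) = 10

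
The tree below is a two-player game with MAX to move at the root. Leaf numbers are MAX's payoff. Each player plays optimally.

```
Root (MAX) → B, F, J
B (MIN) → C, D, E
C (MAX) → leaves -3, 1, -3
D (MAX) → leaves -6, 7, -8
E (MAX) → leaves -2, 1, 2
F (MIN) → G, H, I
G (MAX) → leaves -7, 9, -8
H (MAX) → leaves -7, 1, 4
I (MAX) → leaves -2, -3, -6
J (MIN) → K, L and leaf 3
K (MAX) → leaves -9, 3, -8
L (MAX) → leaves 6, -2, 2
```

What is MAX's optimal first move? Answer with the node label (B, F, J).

C (MAX): max(-3, 1, -3) = 1
D (MAX): max(-6, 7, -8) = 7
E (MAX): max(-2, 1, 2) = 2
B (MIN): min(1, 7, 2) = 1
G (MAX): max(-7, 9, -8) = 9
H (MAX): max(-7, 1, 4) = 4
I (MAX): max(-2, -3, -6) = -2
F (MIN): min(9, 4, -2) = -2
K (MAX): max(-9, 3, -8) = 3
L (MAX): max(6, -2, 2) = 6
J (MIN): min(3, 6, 3) = 3
Root (MAX): max(1, -2, 3) = 3
MAX picks the child with the highest value: J (value 3).

J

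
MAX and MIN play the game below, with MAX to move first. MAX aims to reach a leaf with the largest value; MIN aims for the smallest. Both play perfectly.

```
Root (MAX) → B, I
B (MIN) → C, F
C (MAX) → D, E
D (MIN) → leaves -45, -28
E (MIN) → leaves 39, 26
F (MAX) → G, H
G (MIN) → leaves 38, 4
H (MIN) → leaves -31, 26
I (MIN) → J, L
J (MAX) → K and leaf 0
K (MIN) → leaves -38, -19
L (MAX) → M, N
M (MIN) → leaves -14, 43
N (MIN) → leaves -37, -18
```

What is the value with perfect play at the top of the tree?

D (MIN): min(-45, -28) = -45
E (MIN): min(39, 26) = 26
C (MAX): max(-45, 26) = 26
G (MIN): min(38, 4) = 4
H (MIN): min(-31, 26) = -31
F (MAX): max(4, -31) = 4
B (MIN): min(26, 4) = 4
K (MIN): min(-38, -19) = -38
J (MAX): max(-38, 0) = 0
M (MIN): min(-14, 43) = -14
N (MIN): min(-37, -18) = -37
L (MAX): max(-14, -37) = -14
I (MIN): min(0, -14) = -14
Root (MAX): max(4, -14) = 4

4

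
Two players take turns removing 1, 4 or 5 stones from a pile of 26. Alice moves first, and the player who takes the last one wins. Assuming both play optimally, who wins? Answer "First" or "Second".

Second

W/L table (W = player to move can force a win):
i:   0  1  2  3  4  5  6  7  8  9 10 11 12 13 14 15 16 17 18 19 20 21 22 23 24 25 26
     L  W  L  W  W  W  W  W  L  W  L  W  W  W  W  W  L  W  L  W  W  W  W  W  L  W  L
Position 26 is L, so the second player wins.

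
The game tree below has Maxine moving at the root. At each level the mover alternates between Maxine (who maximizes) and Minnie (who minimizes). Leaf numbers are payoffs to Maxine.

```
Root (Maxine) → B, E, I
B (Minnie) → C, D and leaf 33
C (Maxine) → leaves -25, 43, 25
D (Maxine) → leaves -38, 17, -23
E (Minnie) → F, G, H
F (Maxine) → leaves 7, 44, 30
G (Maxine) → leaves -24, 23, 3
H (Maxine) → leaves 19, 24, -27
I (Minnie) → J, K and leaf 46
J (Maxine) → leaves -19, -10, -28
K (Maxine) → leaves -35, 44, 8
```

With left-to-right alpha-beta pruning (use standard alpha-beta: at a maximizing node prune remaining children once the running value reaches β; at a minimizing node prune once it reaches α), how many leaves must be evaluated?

18

C [α=-∞,β=+∞]: v=43
D [α=-∞,β=43]: v=17
B [α=-∞,β=+∞]: v=17
F [α=17,β=+∞]: v=44
G [α=17,β=44]: v=23
H [α=17,β=23]: v=24 after child 2 ≥ β → β-cutoff, skip 1
E [α=17,β=+∞]: v=23
J [α=23,β=+∞]: v=-10
I [α=23,β=+∞]: v=-10 after child 1 ≤ α → α-cutoff, skip 2
Root [α=-∞,β=+∞]: v=23
Leaves evaluated: 18 of 23.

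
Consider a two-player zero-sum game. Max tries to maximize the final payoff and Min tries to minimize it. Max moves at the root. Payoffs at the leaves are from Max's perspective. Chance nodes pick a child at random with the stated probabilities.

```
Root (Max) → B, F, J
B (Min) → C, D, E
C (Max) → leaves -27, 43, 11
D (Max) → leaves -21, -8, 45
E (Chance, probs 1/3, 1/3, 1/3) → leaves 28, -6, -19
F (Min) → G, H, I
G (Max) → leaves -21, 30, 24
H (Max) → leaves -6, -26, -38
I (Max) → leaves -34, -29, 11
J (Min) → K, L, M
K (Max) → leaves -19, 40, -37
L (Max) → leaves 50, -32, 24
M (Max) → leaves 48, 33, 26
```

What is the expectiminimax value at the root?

C (Max): max(-27, 43, 11) = 43
D (Max): max(-21, -8, 45) = 45
E (Chance): 1/3·28 + 1/3·-6 + 1/3·-19 = 1
B (Min): min(43, 45, 1) = 1
G (Max): max(-21, 30, 24) = 30
H (Max): max(-6, -26, -38) = -6
I (Max): max(-34, -29, 11) = 11
F (Min): min(30, -6, 11) = -6
K (Max): max(-19, 40, -37) = 40
L (Max): max(50, -32, 24) = 50
M (Max): max(48, 33, 26) = 48
J (Min): min(40, 50, 48) = 40
Root (Max): max(1, -6, 40) = 40

40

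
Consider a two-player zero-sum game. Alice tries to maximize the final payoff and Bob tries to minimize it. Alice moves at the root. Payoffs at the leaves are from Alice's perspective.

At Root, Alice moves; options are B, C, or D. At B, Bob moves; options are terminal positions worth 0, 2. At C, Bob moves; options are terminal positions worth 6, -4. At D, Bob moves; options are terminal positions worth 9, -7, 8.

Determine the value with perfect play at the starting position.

0

B (Bob): min(0, 2) = 0
C (Bob): min(6, -4) = -4
D (Bob): min(9, -7, 8) = -7
Root (Alice): max(0, -4, -7) = 0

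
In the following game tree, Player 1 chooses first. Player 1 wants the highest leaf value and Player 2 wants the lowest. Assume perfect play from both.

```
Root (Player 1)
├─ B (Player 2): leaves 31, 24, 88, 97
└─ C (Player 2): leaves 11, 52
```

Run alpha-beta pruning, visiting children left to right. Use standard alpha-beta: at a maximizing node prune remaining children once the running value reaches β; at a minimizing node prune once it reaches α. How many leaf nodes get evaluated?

B [α=-∞,β=+∞]: v=24
C [α=24,β=+∞]: v=11 after child 1 ≤ α → α-cutoff, skip 1
Root [α=-∞,β=+∞]: v=24
Leaves evaluated: 5 of 6.

5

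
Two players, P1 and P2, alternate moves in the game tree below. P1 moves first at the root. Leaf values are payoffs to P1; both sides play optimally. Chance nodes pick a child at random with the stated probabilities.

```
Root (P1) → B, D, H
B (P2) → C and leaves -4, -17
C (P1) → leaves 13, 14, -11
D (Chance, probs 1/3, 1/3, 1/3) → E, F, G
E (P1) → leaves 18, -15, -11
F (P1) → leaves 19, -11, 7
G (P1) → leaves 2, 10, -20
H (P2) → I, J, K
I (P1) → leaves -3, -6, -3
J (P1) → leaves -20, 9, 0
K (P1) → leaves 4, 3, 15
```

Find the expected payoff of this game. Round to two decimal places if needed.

C (P1): max(13, 14, -11) = 14
B (P2): min(14, -4, -17) = -17
E (P1): max(18, -15, -11) = 18
F (P1): max(19, -11, 7) = 19
G (P1): max(2, 10, -20) = 10
D (Chance): 1/3·18 + 1/3·19 + 1/3·10 = 15.67
I (P1): max(-3, -6, -3) = -3
J (P1): max(-20, 9, 0) = 9
K (P1): max(4, 3, 15) = 15
H (P2): min(-3, 9, 15) = -3
Root (P1): max(-17, 15.67, -3) = 15.67

15.67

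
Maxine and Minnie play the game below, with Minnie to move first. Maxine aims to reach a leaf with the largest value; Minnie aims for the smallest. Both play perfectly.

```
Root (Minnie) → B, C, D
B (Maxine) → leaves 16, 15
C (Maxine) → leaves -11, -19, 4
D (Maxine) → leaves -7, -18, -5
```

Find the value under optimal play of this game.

B (Maxine): max(16, 15) = 16
C (Maxine): max(-11, -19, 4) = 4
D (Maxine): max(-7, -18, -5) = -5
Root (Minnie): min(16, 4, -5) = -5

-5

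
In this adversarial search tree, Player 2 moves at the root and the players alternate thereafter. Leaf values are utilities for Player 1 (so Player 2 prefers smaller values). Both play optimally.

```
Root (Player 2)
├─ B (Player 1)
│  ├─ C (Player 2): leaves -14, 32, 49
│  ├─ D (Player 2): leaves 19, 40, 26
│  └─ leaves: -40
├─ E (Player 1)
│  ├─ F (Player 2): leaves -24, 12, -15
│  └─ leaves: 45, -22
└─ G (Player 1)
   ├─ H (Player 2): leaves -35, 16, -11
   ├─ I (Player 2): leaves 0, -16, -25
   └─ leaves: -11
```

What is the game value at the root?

-11

C (Player 2): min(-14, 32, 49) = -14
D (Player 2): min(19, 40, 26) = 19
B (Player 1): max(-14, 19, -40) = 19
F (Player 2): min(-24, 12, -15) = -24
E (Player 1): max(-24, 45, -22) = 45
H (Player 2): min(-35, 16, -11) = -35
I (Player 2): min(0, -16, -25) = -25
G (Player 1): max(-35, -25, -11) = -11
Root (Player 2): min(19, 45, -11) = -11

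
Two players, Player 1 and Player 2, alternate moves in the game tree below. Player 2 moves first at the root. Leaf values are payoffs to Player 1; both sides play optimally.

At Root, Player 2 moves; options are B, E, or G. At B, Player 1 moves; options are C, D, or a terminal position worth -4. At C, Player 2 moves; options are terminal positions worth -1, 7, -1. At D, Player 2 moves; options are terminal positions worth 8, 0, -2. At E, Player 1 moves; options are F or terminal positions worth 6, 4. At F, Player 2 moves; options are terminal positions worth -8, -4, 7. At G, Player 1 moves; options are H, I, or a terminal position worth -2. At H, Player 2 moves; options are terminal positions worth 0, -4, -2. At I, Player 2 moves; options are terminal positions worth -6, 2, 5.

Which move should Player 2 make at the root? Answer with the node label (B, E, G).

C (Player 2): min(-1, 7, -1) = -1
D (Player 2): min(8, 0, -2) = -2
B (Player 1): max(-1, -2, -4) = -1
F (Player 2): min(-8, -4, 7) = -8
E (Player 1): max(-8, 6, 4) = 6
H (Player 2): min(0, -4, -2) = -4
I (Player 2): min(-6, 2, 5) = -6
G (Player 1): max(-4, -6, -2) = -2
Root (Player 2): min(-1, 6, -2) = -2
Player 2 picks the child with the lowest value: G (value -2).

G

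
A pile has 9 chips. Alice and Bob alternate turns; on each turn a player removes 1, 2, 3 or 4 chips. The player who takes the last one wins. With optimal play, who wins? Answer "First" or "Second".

i:   0  1  2  3  4  5  6  7  8  9
     L  W  W  W  W  L  W  W  W  W
Position 9 is W, so the first player wins.

First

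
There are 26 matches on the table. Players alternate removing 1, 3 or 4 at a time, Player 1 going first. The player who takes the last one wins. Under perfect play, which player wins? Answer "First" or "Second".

i:   0  1  2  3  4  5  6  7  8  9 10 11 12 13 14 15 16 17 18 19 20 21 22 23 24 25 26
     L  W  L  W  W  W  W  L  W  L  W  W  W  W  L  W  L  W  W  W  W  L  W  L  W  W  W
Position 26 is W, so the first player wins.

First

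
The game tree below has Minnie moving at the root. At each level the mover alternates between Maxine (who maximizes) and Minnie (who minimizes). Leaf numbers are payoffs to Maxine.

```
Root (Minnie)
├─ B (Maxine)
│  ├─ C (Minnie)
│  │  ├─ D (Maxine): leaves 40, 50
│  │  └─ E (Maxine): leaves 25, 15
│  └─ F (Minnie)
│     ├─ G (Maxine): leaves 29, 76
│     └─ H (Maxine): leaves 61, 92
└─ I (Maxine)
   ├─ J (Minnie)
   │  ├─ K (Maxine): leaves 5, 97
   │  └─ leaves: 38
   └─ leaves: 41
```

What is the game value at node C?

25

D: max(40, 50) = 50
E: max(25, 15) = 25
C: min(50, 25) = 25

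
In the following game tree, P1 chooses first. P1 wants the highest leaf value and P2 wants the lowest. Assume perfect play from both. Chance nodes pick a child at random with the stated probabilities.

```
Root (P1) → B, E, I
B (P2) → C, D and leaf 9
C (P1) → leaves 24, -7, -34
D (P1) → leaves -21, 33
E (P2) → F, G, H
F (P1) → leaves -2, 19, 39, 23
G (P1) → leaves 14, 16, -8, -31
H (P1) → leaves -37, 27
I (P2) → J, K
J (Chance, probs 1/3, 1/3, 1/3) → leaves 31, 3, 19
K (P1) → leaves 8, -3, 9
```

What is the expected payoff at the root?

C (P1): max(24, -7, -34) = 24
D (P1): max(-21, 33) = 33
B (P2): min(24, 33, 9) = 9
F (P1): max(-2, 19, 39, 23) = 39
G (P1): max(14, 16, -8, -31) = 16
H (P1): max(-37, 27) = 27
E (P2): min(39, 16, 27) = 16
J (Chance): 1/3·31 + 1/3·3 + 1/3·19 = 17.67
K (P1): max(8, -3, 9) = 9
I (P2): min(17.67, 9) = 9
Root (P1): max(9, 16, 9) = 16

16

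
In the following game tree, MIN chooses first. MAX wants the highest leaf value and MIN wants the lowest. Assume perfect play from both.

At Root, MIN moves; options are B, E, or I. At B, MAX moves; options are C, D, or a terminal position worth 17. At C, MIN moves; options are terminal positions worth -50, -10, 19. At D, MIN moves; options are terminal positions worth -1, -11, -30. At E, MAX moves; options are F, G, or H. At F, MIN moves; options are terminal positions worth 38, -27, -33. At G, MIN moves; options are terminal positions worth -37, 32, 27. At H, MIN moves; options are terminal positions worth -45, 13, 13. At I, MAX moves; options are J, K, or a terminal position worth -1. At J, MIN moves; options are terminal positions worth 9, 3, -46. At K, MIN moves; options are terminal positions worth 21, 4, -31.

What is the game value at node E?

F: min(38, -27, -33) = -33
G: min(-37, 32, 27) = -37
H: min(-45, 13, 13) = -45
E: max(-33, -37, -45) = -33

-33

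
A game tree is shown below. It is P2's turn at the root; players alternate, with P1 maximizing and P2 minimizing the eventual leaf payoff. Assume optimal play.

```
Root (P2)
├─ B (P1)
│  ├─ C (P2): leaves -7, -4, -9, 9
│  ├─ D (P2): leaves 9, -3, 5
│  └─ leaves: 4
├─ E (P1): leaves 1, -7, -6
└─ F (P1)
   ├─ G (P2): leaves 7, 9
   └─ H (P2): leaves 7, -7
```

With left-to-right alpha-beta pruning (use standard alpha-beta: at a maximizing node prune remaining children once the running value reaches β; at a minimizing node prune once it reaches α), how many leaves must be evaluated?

C [α=-∞,β=+∞]: v=-9
D [α=-9,β=+∞]: v=-3
B [α=-∞,β=+∞]: v=4
E [α=-∞,β=4]: v=1
G [α=-∞,β=1]: v=7
F [α=-∞,β=1]: v=7 after child 1 ≥ β → β-cutoff, skip 1
Root [α=-∞,β=+∞]: v=1
Leaves evaluated: 13 of 15.

13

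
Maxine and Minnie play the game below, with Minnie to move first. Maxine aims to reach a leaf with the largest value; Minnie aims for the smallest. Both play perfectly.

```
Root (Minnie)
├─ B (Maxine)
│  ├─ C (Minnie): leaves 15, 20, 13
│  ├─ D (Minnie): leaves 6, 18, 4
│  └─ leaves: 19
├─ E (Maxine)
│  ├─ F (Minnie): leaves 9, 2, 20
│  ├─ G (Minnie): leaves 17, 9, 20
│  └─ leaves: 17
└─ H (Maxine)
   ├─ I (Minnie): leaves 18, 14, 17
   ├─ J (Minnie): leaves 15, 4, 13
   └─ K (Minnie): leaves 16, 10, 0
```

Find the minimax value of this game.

14

C (Minnie): min(15, 20, 13) = 13
D (Minnie): min(6, 18, 4) = 4
B (Maxine): max(13, 4, 19) = 19
F (Minnie): min(9, 2, 20) = 2
G (Minnie): min(17, 9, 20) = 9
E (Maxine): max(2, 9, 17) = 17
I (Minnie): min(18, 14, 17) = 14
J (Minnie): min(15, 4, 13) = 4
K (Minnie): min(16, 10, 0) = 0
H (Maxine): max(14, 4, 0) = 14
Root (Minnie): min(19, 17, 14) = 14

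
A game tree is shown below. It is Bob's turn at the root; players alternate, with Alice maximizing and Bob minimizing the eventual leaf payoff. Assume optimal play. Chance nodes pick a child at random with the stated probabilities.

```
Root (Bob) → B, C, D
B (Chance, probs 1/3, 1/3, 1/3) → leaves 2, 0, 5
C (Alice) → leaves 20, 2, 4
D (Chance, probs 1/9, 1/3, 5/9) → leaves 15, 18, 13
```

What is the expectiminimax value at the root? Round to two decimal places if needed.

2.33

B (Chance): 1/3·2 + 1/3·0 + 1/3·5 = 2.33
C (Alice): max(20, 2, 4) = 20
D (Chance): 1/9·15 + 1/3·18 + 5/9·13 = 14.89
Root (Bob): min(2.33, 20, 14.89) = 2.33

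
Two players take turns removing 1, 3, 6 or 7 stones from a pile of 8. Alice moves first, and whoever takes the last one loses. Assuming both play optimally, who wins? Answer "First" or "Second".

First

Positions where the player to move wins (W) vs loses (L):
i:   0  1  2  3  4  5  6  7  8
     W  L  W  L  W  L  W  W  W
Position 8 is W, so the first player wins.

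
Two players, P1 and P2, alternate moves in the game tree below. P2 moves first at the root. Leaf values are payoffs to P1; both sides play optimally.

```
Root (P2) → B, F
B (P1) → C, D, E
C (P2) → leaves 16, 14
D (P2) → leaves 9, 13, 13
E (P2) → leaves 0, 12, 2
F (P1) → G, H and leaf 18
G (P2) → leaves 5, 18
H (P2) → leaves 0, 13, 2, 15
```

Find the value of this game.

C (P2): min(16, 14) = 14
D (P2): min(9, 13, 13) = 9
E (P2): min(0, 12, 2) = 0
B (P1): max(14, 9, 0) = 14
G (P2): min(5, 18) = 5
H (P2): min(0, 13, 2, 15) = 0
F (P1): max(5, 0, 18) = 18
Root (P2): min(14, 18) = 14

14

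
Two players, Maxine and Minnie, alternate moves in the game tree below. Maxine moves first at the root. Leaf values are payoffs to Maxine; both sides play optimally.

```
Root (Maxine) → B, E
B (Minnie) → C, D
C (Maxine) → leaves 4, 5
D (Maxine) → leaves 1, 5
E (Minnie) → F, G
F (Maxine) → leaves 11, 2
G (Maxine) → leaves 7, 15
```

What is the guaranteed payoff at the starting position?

11

C (Maxine): max(4, 5) = 5
D (Maxine): max(1, 5) = 5
B (Minnie): min(5, 5) = 5
F (Maxine): max(11, 2) = 11
G (Maxine): max(7, 15) = 15
E (Minnie): min(11, 15) = 11
Root (Maxine): max(5, 11) = 11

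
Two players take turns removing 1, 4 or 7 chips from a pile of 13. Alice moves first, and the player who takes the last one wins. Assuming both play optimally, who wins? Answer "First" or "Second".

Second

i:   0  1  2  3  4  5  6  7  8  9 10 11 12 13
     L  W  L  W  W  L  W  W  L  W  L  W  W  L
Position 13 is L, so the second player wins.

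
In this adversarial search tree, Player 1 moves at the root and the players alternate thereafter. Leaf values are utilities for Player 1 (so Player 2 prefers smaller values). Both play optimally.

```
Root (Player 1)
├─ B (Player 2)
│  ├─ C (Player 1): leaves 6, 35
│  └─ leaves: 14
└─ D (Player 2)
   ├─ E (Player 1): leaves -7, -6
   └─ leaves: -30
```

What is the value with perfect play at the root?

C (Player 1): max(6, 35) = 35
B (Player 2): min(35, 14) = 14
E (Player 1): max(-7, -6) = -6
D (Player 2): min(-6, -30) = -30
Root (Player 1): max(14, -30) = 14

14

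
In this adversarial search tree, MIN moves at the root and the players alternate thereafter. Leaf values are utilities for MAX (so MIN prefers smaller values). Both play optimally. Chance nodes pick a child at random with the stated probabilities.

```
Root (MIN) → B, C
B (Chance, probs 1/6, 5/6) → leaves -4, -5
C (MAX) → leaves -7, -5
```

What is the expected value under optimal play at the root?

-5

B (Chance): 1/6·-4 + 5/6·-5 = -4.83
C (MAX): max(-7, -5) = -5
Root (MIN): min(-4.83, -5) = -5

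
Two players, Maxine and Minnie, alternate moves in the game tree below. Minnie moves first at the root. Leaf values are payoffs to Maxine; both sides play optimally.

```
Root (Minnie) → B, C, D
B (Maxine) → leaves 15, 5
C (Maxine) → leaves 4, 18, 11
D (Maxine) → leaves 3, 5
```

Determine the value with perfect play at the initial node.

B (Maxine): max(15, 5) = 15
C (Maxine): max(4, 18, 11) = 18
D (Maxine): max(3, 5) = 5
Root (Minnie): min(15, 18, 5) = 5

5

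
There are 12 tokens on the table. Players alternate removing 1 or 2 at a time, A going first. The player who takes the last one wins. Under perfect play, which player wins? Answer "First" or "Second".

Positions where the player to move wins (W) vs loses (L):
i:   0  1  2  3  4  5  6  7  8  9 10 11 12
     L  W  W  L  W  W  L  W  W  L  W  W  L
Position 12 is L, so the second player wins.

Second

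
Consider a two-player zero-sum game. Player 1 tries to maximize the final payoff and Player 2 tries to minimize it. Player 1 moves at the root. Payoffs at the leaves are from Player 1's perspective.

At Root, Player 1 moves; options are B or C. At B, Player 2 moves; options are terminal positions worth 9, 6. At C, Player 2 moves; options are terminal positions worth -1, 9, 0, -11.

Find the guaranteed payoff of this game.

6

B (Player 2): min(9, 6) = 6
C (Player 2): min(-1, 9, 0, -11) = -11
Root (Player 1): max(6, -11) = 6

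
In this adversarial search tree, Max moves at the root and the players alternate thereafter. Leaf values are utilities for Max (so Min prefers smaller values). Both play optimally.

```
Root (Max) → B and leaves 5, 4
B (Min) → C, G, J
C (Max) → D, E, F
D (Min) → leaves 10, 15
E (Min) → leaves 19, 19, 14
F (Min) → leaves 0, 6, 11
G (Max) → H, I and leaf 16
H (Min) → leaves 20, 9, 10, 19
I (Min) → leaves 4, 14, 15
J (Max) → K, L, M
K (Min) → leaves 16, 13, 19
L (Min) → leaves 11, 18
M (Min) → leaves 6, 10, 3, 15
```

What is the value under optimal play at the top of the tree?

13

D (Min): min(10, 15) = 10
E (Min): min(19, 19, 14) = 14
F (Min): min(0, 6, 11) = 0
C (Max): max(10, 14, 0) = 14
H (Min): min(20, 9, 10, 19) = 9
I (Min): min(4, 14, 15) = 4
G (Max): max(9, 4, 16) = 16
K (Min): min(16, 13, 19) = 13
L (Min): min(11, 18) = 11
M (Min): min(6, 10, 3, 15) = 3
J (Max): max(13, 11, 3) = 13
B (Min): min(14, 16, 13) = 13
Root (Max): max(13, 5, 4) = 13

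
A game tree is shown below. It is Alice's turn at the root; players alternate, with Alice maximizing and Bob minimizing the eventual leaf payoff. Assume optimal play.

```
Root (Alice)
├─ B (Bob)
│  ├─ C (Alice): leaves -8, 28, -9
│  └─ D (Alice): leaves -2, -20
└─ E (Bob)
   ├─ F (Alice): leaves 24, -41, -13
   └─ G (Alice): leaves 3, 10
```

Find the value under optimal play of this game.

C (Alice): max(-8, 28, -9) = 28
D (Alice): max(-2, -20) = -2
B (Bob): min(28, -2) = -2
F (Alice): max(24, -41, -13) = 24
G (Alice): max(3, 10) = 10
E (Bob): min(24, 10) = 10
Root (Alice): max(-2, 10) = 10

10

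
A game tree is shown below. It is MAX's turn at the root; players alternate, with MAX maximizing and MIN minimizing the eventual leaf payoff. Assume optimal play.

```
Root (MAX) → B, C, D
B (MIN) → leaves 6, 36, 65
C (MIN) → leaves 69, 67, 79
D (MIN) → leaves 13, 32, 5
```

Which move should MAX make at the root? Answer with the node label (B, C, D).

B (MIN): min(6, 36, 65) = 6
C (MIN): min(69, 67, 79) = 67
D (MIN): min(13, 32, 5) = 5
Root (MAX): max(6, 67, 5) = 67
MAX picks the child with the highest value: C (value 67).

C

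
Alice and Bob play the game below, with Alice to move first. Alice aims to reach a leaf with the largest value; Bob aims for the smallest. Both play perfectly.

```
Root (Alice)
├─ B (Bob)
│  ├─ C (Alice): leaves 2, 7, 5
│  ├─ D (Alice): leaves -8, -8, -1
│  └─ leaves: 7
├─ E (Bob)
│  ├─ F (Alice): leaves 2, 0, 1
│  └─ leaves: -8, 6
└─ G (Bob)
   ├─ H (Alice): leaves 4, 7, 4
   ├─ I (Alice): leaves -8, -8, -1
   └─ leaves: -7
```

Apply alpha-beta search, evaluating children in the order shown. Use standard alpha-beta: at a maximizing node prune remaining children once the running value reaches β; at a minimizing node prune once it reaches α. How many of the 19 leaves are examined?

C [α=-∞,β=+∞]: v=7
D [α=-∞,β=7]: v=-1
B [α=-∞,β=+∞]: v=-1
F [α=-1,β=+∞]: v=2
E [α=-1,β=+∞]: v=-8 after child 2 ≤ α → α-cutoff, skip 1
H [α=-1,β=+∞]: v=7
I [α=-1,β=7]: v=-1
G [α=-1,β=+∞]: v=-1 after child 2 ≤ α → α-cutoff, skip 1
Root [α=-∞,β=+∞]: v=-1
Leaves evaluated: 17 of 19.

17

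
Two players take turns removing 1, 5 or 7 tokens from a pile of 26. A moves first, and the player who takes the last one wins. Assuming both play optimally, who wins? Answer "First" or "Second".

Mark each pile size as W (mover wins) or L (mover loses):
i:   0  1  2  3  4  5  6  7  8  9 10 11 12 13 14 15 16 17 18 19 20 21 22 23 24 25 26
     L  W  L  W  L  W  L  W  L  W  L  W  L  W  L  W  L  W  L  W  L  W  L  W  L  W  L
Position 26 is L, so the second player wins.

Second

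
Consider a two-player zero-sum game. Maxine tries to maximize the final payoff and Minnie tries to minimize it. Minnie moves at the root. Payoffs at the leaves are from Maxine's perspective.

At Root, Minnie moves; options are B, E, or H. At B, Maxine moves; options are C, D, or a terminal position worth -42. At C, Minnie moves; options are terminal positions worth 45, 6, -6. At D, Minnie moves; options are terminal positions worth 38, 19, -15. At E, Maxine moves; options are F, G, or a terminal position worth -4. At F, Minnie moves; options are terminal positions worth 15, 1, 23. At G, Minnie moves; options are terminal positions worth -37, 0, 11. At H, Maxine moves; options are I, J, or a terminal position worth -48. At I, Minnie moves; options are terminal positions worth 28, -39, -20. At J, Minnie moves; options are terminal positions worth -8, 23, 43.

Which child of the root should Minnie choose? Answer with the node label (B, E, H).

C (Minnie): min(45, 6, -6) = -6
D (Minnie): min(38, 19, -15) = -15
B (Maxine): max(-6, -15, -42) = -6
F (Minnie): min(15, 1, 23) = 1
G (Minnie): min(-37, 0, 11) = -37
E (Maxine): max(1, -37, -4) = 1
I (Minnie): min(28, -39, -20) = -39
J (Minnie): min(-8, 23, 43) = -8
H (Maxine): max(-39, -8, -48) = -8
Root (Minnie): min(-6, 1, -8) = -8
Minnie picks the child with the lowest value: H (value -8).

H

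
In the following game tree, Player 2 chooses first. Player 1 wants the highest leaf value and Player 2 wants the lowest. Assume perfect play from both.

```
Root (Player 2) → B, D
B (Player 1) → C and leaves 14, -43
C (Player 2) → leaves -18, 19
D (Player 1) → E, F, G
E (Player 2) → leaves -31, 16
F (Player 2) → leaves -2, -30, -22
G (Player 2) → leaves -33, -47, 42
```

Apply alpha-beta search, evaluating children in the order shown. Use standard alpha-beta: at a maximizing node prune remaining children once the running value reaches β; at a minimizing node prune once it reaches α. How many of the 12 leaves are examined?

10

C [α=-∞,β=+∞]: v=-18
B [α=-∞,β=+∞]: v=14
E [α=-∞,β=14]: v=-31
F [α=-31,β=14]: v=-30
G [α=-30,β=14]: v=-33 after child 1 ≤ α → α-cutoff, skip 2
D [α=-∞,β=14]: v=-30
Root [α=-∞,β=+∞]: v=-30
Leaves evaluated: 10 of 12.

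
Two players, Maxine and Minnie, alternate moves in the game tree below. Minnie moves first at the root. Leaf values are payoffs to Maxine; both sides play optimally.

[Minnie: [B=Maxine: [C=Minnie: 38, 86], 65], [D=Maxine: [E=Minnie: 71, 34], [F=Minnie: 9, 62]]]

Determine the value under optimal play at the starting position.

C (Minnie): min(38, 86) = 38
B (Maxine): max(38, 65) = 65
E (Minnie): min(71, 34) = 34
F (Minnie): min(9, 62) = 9
D (Maxine): max(34, 9) = 34
Root (Minnie): min(65, 34) = 34

34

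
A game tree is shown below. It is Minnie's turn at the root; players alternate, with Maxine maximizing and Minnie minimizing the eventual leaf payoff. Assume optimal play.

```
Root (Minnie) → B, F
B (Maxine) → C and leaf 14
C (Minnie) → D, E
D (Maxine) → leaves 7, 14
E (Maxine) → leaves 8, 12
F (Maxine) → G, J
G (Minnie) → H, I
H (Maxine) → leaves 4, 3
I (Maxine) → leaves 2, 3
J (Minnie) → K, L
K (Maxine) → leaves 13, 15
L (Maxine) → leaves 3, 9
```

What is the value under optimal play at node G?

H: max(4, 3) = 4
I: max(2, 3) = 3
G: min(4, 3) = 3

3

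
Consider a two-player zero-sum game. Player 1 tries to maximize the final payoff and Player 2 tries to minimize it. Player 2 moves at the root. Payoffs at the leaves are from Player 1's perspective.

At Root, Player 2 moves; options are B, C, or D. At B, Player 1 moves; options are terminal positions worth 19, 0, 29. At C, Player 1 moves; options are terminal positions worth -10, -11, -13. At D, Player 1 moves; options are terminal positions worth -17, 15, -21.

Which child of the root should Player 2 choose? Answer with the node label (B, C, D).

C

B (Player 1): max(19, 0, 29) = 29
C (Player 1): max(-10, -11, -13) = -10
D (Player 1): max(-17, 15, -21) = 15
Root (Player 2): min(29, -10, 15) = -10
Player 2 picks the child with the lowest value: C (value -10).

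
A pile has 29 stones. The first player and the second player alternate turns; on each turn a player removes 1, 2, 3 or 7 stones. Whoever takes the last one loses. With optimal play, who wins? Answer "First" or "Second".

Second

i:   0  1  2  3  4  5  6  7  8  9 10 11 12 13 14 15 16 17 18 19 20 21 22 23 24 25 26 27 28 29
     W  L  W  W  W  L  W  W  W  L  W  W  W  L  W  W  W  L  W  W  W  L  W  W  W  L  W  W  W  L
Position 29 is L, so the second player wins.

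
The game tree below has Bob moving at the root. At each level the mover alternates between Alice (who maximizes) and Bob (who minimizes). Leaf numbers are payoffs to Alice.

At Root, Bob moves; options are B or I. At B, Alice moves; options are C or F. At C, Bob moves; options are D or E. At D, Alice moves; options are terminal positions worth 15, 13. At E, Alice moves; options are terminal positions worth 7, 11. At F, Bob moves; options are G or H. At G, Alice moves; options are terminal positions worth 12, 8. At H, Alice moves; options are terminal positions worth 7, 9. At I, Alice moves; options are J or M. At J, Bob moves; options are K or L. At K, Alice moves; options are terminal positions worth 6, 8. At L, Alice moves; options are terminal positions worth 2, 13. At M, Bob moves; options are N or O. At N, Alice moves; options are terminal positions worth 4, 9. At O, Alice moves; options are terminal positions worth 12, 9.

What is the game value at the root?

D (Alice): max(15, 13) = 15
E (Alice): max(7, 11) = 11
C (Bob): min(15, 11) = 11
G (Alice): max(12, 8) = 12
H (Alice): max(7, 9) = 9
F (Bob): min(12, 9) = 9
B (Alice): max(11, 9) = 11
K (Alice): max(6, 8) = 8
L (Alice): max(2, 13) = 13
J (Bob): min(8, 13) = 8
N (Alice): max(4, 9) = 9
O (Alice): max(12, 9) = 12
M (Bob): min(9, 12) = 9
I (Alice): max(8, 9) = 9
Root (Bob): min(11, 9) = 9

9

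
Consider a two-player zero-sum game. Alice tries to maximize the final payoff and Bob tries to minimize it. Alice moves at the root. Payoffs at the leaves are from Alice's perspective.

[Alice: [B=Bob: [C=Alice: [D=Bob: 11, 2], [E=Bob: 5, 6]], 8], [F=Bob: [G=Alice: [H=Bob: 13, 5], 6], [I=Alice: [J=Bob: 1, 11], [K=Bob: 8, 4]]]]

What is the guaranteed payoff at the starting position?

D (Bob): min(11, 2) = 2
E (Bob): min(5, 6) = 5
C (Alice): max(2, 5) = 5
B (Bob): min(5, 8) = 5
H (Bob): min(13, 5) = 5
G (Alice): max(5, 6) = 6
J (Bob): min(1, 11) = 1
K (Bob): min(8, 4) = 4
I (Alice): max(1, 4) = 4
F (Bob): min(6, 4) = 4
Root (Alice): max(5, 4) = 5

5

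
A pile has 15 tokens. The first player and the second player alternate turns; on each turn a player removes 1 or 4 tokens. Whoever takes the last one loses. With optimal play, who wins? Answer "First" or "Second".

First

i:   0  1  2  3  4  5  6  7  8  9 10 11 12 13 14 15
     W  L  W  L  W  W  L  W  L  W  W  L  W  L  W  W
Position 15 is W, so the first player wins.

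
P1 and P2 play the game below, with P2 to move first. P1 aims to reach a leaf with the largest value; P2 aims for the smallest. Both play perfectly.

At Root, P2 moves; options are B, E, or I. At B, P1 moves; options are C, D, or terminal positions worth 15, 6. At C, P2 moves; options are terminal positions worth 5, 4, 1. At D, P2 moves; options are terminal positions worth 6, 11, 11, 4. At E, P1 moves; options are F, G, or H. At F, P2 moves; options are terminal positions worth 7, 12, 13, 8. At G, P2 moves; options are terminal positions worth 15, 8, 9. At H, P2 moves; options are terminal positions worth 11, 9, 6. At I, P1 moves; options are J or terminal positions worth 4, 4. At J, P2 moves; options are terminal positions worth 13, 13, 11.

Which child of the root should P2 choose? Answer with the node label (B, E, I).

C (P2): min(5, 4, 1) = 1
D (P2): min(6, 11, 11, 4) = 4
B (P1): max(1, 4, 15, 6) = 15
F (P2): min(7, 12, 13, 8) = 7
G (P2): min(15, 8, 9) = 8
H (P2): min(11, 9, 6) = 6
E (P1): max(7, 8, 6) = 8
J (P2): min(13, 13, 11) = 11
I (P1): max(11, 4, 4) = 11
Root (P2): min(15, 8, 11) = 8
P2 picks the child with the lowest value: E (value 8).

E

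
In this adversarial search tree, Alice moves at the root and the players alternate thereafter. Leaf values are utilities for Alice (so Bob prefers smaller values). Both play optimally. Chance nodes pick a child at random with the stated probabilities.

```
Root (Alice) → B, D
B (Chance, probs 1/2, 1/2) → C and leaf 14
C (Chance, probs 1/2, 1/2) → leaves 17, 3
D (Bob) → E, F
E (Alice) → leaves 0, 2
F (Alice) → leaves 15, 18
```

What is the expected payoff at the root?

C (Chance): 1/2·17 + 1/2·3 = 10
B (Chance): 1/2·10 + 1/2·14 = 12
E (Alice): max(0, 2) = 2
F (Alice): max(15, 18) = 18
D (Bob): min(2, 18) = 2
Root (Alice): max(12, 2) = 12

12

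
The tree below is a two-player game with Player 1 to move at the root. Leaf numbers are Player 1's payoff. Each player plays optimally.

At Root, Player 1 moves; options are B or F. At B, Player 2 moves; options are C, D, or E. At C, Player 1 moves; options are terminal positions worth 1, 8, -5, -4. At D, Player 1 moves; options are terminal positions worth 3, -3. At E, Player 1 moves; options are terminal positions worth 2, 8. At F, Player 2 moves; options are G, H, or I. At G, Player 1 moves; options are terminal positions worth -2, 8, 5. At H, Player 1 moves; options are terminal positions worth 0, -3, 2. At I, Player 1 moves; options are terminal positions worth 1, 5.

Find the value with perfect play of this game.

3

C (Player 1): max(1, 8, -5, -4) = 8
D (Player 1): max(3, -3) = 3
E (Player 1): max(2, 8) = 8
B (Player 2): min(8, 3, 8) = 3
G (Player 1): max(-2, 8, 5) = 8
H (Player 1): max(0, -3, 2) = 2
I (Player 1): max(1, 5) = 5
F (Player 2): min(8, 2, 5) = 2
Root (Player 1): max(3, 2) = 3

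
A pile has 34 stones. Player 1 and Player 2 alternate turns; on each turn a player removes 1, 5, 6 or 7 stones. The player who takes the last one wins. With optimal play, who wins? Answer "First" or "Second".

i:   0  1  2  3  4  5  6  7  8  9 10 11 12 13 14 15 16 17 18 19 20 21 22 23 24 25 26 27 28 29 30 31 32 33 34
     L  W  L  W  L  W  W  W  W  W  W  W  L  W  L  W  L  W  W  W  W  W  W  W  L  W  L  W  L  W  W  W  W  W  W
Position 34 is W, so the first player wins.

First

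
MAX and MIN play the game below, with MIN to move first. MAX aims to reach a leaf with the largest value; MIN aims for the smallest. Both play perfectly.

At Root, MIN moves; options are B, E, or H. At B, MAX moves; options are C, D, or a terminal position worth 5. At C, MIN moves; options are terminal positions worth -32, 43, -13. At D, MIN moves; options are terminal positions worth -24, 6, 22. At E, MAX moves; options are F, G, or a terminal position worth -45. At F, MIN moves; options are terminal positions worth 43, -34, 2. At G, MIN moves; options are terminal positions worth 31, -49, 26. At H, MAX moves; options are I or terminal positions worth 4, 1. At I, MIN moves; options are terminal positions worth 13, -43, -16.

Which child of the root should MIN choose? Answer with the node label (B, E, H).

C (MIN): min(-32, 43, -13) = -32
D (MIN): min(-24, 6, 22) = -24
B (MAX): max(-32, -24, 5) = 5
F (MIN): min(43, -34, 2) = -34
G (MIN): min(31, -49, 26) = -49
E (MAX): max(-34, -49, -45) = -34
I (MIN): min(13, -43, -16) = -43
H (MAX): max(-43, 4, 1) = 4
Root (MIN): min(5, -34, 4) = -34
MIN picks the child with the lowest value: E (value -34).

E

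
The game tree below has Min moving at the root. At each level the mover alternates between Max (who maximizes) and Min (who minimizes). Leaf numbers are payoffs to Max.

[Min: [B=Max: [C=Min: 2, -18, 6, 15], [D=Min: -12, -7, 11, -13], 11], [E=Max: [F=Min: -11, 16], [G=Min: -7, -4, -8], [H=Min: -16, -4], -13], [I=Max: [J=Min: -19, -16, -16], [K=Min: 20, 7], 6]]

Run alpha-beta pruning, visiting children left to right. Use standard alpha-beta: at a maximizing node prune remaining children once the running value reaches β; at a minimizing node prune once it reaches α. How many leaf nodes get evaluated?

C [α=-∞,β=+∞]: v=-18
D [α=-18,β=+∞]: v=-13
B [α=-∞,β=+∞]: v=11
F [α=-∞,β=11]: v=-11
G [α=-11,β=11]: v=-8
H [α=-8,β=11]: v=-16 after child 1 ≤ α → α-cutoff, skip 1
E [α=-∞,β=11]: v=-8
J [α=-∞,β=-8]: v=-19
K [α=-19,β=-8]: v=7
I [α=-∞,β=-8]: v=7 after child 2 ≥ β → β-cutoff, skip 1
Root [α=-∞,β=+∞]: v=-8
Leaves evaluated: 21 of 23.

21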